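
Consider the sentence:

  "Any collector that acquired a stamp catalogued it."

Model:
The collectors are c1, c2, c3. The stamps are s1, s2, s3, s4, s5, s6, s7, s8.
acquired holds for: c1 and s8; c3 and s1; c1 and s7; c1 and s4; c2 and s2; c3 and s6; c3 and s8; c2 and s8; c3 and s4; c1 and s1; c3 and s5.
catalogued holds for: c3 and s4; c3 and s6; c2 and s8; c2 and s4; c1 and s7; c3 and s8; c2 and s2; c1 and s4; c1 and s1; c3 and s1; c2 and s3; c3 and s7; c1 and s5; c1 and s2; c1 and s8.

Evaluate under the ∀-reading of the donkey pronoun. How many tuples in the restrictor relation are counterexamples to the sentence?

"it" takes "a stamp" as antecedent — a donkey pronoun bound across the clause boundary.
Strong reading: for every (c,s) with acquired(c,s), catalogued(c,s).
Restrictor pairs: (c1,s1) ✓  (c1,s4) ✓  (c1,s7) ✓  (c1,s8) ✓  (c2,s2) ✓  (c2,s8) ✓  (c3,s1) ✓  (c3,s4) ✓  (c3,s5) ✗  (c3,s6) ✓  (c3,s8) ✓
Counterexamples (restrictor pairs failing the scope): 1.

1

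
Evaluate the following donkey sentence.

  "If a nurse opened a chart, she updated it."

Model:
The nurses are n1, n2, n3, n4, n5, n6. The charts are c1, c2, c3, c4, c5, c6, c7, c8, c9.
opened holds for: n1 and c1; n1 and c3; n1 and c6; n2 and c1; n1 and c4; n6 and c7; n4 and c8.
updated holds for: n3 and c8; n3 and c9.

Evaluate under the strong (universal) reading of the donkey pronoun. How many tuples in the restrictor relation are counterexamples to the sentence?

"it" takes "a chart" as antecedent — a donkey pronoun bound across the clause boundary.
Strong reading: for every (n,c) with opened(n,c), updated(n,c).
Restrictor pairs: (n1,c1) ✗  (n1,c3) ✗  (n1,c4) ✗  (n1,c6) ✗  (n2,c1) ✗  (n4,c8) ✗  (n6,c7) ✗
Counterexamples (restrictor pairs failing the scope): 7.

7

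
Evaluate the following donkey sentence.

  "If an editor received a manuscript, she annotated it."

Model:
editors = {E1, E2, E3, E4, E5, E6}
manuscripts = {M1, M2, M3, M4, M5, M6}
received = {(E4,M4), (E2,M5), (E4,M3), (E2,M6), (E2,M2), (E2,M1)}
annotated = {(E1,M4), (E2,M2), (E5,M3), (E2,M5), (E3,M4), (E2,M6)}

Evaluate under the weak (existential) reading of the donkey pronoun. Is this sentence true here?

False

"it" takes "a manuscript" as antecedent — a donkey pronoun bound across the clause boundary.
Weak reading: every editor e with some received-manuscript has at least one received-manuscript m such that annotated(e,m).
Per editor: E2:✓  E4:✗
E4 has no witness among its received-manuscripts.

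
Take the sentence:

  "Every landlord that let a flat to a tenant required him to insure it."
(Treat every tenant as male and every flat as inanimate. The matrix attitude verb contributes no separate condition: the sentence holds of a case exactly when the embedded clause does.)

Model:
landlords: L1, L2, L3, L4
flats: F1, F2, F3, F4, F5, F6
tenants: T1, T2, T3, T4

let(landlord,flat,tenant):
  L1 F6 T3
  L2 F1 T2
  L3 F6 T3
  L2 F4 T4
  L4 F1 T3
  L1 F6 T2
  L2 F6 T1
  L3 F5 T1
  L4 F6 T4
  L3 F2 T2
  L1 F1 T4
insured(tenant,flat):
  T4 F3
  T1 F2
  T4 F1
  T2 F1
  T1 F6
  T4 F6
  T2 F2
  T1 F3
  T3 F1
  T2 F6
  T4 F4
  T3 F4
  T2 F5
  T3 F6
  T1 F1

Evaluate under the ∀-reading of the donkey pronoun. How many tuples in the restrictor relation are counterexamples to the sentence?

1

"him" takes "a tenant" as antecedent and "it" takes "a flat"; both are donkey pronouns co-varying with the restrictor.
Strong reading: for every (l,f,t) with let(l,f,t), insured(t,f).
Restrictor triples: (L1,F1,T4)→insured(T4,F1) ✓  (L1,F6,T2)→insured(T2,F6) ✓  (L1,F6,T3)→insured(T3,F6) ✓  (L2,F1,T2)→insured(T2,F1) ✓  (L2,F4,T4)→insured(T4,F4) ✓  (L2,F6,T1)→insured(T1,F6) ✓  (L3,F2,T2)→insured(T2,F2) ✓  (L3,F5,T1)→insured(T1,F5) ✗  (L3,F6,T3)→insured(T3,F6) ✓  (L4,F1,T3)→insured(T3,F1) ✓  (L4,F6,T4)→insured(T4,F6) ✓
Counterexamples (restrictor triples failing the scope): 1.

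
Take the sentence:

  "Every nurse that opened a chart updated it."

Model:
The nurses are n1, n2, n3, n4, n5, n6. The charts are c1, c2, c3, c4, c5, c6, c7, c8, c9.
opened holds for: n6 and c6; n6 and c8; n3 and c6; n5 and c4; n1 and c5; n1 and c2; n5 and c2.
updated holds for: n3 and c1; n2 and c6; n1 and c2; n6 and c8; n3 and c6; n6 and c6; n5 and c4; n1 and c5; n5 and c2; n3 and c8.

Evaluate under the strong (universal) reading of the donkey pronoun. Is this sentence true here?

"it" takes "a chart" as antecedent — a donkey pronoun bound across the clause boundary.
Strong reading: for every (n,c) with opened(n,c), updated(n,c).
Restrictor pairs: (n1,c2) ✓  (n1,c5) ✓  (n3,c6) ✓  (n5,c2) ✓  (n5,c4) ✓  (n6,c6) ✓  (n6,c8) ✓
Every restrictor pair satisfies the scope.

True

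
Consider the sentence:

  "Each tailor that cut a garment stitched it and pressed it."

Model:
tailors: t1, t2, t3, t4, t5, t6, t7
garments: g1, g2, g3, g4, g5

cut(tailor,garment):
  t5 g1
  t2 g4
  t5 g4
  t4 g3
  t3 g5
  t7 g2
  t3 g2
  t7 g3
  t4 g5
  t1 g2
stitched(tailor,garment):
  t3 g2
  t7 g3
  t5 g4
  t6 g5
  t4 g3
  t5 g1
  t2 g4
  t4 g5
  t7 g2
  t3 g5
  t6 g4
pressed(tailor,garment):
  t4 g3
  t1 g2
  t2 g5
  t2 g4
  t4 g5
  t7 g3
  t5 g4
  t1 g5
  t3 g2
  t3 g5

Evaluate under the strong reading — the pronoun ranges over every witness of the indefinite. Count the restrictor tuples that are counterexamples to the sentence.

3

"it" takes "a garment" as antecedent — a donkey pronoun bound across the clause boundary.
Strong reading: for every (t,g) with cut(t,g), stitched(t,g) ∧ pressed(t,g).
Restrictor pairs: (t1,g2) ✗  (t2,g4) ✓  (t3,g2) ✓  (t3,g5) ✓  (t4,g3) ✓  (t4,g5) ✓  (t5,g1) ✗  (t5,g4) ✓  (t7,g2) ✗  (t7,g3) ✓
Counterexamples (restrictor pairs failing the scope): 3.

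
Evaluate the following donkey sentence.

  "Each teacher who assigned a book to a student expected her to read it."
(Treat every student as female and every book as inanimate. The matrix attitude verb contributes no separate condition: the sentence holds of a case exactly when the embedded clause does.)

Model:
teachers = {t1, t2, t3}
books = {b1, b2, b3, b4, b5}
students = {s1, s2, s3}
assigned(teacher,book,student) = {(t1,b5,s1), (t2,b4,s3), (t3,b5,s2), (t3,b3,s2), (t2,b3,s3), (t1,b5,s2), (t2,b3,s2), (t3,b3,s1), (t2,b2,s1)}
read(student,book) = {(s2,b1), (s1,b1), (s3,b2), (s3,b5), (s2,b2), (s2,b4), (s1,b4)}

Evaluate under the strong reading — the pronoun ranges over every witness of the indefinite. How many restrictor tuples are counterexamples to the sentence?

"her" takes "a student" as antecedent and "it" takes "a book"; both are donkey pronouns co-varying with the restrictor.
Strong reading: for every (t,b,s) with assigned(t,b,s), read(s,b).
Restrictor triples: (t1,b5,s1)→read(s1,b5) ✗  (t1,b5,s2)→read(s2,b5) ✗  (t2,b2,s1)→read(s1,b2) ✗  (t2,b3,s2)→read(s2,b3) ✗  (t2,b3,s3)→read(s3,b3) ✗  (t2,b4,s3)→read(s3,b4) ✗  (t3,b3,s1)→read(s1,b3) ✗  (t3,b3,s2)→read(s2,b3) ✗  (t3,b5,s2)→read(s2,b5) ✗
Counterexamples (restrictor triples failing the scope): 9.

9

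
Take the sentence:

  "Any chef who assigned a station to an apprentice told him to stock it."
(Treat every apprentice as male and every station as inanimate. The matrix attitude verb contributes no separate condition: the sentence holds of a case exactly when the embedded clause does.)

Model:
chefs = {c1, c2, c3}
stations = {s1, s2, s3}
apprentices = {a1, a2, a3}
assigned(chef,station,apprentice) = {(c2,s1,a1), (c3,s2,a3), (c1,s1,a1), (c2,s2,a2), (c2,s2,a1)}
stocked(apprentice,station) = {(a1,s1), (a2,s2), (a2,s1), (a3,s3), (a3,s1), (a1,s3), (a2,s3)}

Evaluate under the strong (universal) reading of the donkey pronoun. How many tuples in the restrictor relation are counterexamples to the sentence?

"him" takes "an apprentice" as antecedent and "it" takes "a station"; both are donkey pronouns co-varying with the restrictor.
Strong reading: for every (c,s,a) with assigned(c,s,a), stocked(a,s).
Restrictor triples: (c1,s1,a1)→stocked(a1,s1) ✓  (c2,s1,a1)→stocked(a1,s1) ✓  (c2,s2,a1)→stocked(a1,s2) ✗  (c2,s2,a2)→stocked(a2,s2) ✓  (c3,s2,a3)→stocked(a3,s2) ✗
Counterexamples (restrictor triples failing the scope): 2.

2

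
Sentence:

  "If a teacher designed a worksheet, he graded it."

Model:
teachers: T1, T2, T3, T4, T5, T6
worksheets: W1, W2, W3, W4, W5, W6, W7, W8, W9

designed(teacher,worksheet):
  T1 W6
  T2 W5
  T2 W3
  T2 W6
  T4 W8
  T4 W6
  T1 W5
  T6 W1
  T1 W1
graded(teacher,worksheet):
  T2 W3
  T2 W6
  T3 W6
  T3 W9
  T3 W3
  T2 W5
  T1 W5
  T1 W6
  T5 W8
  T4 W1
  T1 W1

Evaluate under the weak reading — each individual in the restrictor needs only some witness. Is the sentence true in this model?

"it" takes "a worksheet" as antecedent — a donkey pronoun bound across the clause boundary.
Weak reading: every teacher t with some designed-worksheet has at least one designed-worksheet w such that graded(t,w).
Per teacher: T1:✓  T2:✓  T4:✗  T6:✗
T4 has no witness among its designed-worksheets.

False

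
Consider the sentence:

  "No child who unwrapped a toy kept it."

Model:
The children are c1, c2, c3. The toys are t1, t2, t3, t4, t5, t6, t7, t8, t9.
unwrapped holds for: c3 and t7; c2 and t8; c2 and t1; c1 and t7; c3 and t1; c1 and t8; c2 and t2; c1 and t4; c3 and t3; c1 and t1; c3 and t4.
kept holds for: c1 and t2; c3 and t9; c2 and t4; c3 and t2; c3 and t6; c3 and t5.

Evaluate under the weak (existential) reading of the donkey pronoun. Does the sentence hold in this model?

True

"it" takes "a toy" as antecedent — a donkey pronoun bound across the clause boundary.
Truth condition: for no (c,t) with unwrapped(c,t) does kept(c,t) hold.
Restrictor pairs — does the scope hold? (c1,t1):fails  (c1,t4):fails  (c1,t7):fails  (c1,t8):fails  (c2,t1):fails  (c2,t2):fails  (c2,t8):fails  (c3,t1):fails  (c3,t3):fails  (c3,t4):fails  (c3,t7):fails
Scope holds for no restrictor pair, so the sentence is true.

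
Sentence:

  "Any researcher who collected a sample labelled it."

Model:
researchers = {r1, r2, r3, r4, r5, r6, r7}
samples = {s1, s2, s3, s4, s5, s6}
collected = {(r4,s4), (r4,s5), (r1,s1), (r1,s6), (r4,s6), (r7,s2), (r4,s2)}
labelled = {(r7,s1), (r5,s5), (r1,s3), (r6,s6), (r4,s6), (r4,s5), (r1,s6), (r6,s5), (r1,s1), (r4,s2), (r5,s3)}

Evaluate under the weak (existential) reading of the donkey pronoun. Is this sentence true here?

"it" takes "a sample" as antecedent — a donkey pronoun bound across the clause boundary.
Weak reading: every researcher r with some collected-sample has at least one collected-sample s such that labelled(r,s).
Per researcher: r1:✓  r4:✓  r7:✗
r7 has no witness among its collected-samples.

False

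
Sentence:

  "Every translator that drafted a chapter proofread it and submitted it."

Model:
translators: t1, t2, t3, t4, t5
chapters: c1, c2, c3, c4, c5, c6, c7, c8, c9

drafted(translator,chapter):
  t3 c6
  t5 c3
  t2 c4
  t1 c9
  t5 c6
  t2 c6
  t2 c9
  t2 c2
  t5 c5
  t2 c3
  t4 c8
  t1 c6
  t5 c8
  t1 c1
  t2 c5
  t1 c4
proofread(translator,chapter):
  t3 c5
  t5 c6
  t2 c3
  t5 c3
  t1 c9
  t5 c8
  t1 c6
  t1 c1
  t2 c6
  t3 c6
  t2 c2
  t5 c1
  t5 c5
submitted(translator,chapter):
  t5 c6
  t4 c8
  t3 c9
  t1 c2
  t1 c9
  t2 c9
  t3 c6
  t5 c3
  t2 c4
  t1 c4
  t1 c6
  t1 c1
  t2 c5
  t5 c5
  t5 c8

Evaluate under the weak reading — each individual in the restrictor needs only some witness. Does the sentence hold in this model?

"it" takes "a chapter" as antecedent — a donkey pronoun bound across the clause boundary.
Weak reading: every translator t with some drafted-chapter has at least one drafted-chapter c such that proofread(t,c) ∧ submitted(t,c).
Per translator: t1:✓  t2:✗  t3:✓  t4:✗  t5:✓
t2 has no witness among its drafted-chapters.

False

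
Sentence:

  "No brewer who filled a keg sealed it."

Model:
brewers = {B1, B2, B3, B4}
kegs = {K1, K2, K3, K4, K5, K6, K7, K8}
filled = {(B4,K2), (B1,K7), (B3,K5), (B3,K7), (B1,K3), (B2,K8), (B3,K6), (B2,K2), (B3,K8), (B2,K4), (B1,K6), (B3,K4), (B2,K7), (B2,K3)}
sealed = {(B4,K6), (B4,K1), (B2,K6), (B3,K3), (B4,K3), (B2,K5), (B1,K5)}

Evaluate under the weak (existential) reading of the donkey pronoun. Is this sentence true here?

True

"it" takes "a keg" as antecedent — a donkey pronoun bound across the clause boundary.
Truth condition: for no (b,k) with filled(b,k) does sealed(b,k) hold.
Restrictor pairs — does the scope hold? (B1,K3):fails  (B1,K6):fails  (B1,K7):fails  (B2,K2):fails  (B2,K3):fails  (B2,K4):fails  (B2,K7):fails  (B2,K8):fails  (B3,K4):fails  (B3,K5):fails  (B3,K6):fails  (B3,K7):fails  (B3,K8):fails  (B4,K2):fails
Scope holds for no restrictor pair, so the sentence is true.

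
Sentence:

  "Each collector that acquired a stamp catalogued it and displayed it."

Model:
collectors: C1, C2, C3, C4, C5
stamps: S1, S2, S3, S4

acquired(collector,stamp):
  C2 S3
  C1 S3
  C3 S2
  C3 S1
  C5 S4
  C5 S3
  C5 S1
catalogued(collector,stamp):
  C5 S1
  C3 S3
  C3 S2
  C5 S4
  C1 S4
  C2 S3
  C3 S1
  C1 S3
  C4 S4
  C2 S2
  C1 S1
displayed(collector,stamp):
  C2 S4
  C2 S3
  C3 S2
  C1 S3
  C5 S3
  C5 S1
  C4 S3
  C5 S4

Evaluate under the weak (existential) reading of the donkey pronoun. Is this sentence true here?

"it" takes "a stamp" as antecedent — a donkey pronoun bound across the clause boundary.
Weak reading: every collector c with some acquired-stamp has at least one acquired-stamp s such that catalogued(c,s) ∧ displayed(c,s).
Per collector: C1:✓  C2:✓  C3:✓  C5:✓
Every collector in the restrictor has a witness.

True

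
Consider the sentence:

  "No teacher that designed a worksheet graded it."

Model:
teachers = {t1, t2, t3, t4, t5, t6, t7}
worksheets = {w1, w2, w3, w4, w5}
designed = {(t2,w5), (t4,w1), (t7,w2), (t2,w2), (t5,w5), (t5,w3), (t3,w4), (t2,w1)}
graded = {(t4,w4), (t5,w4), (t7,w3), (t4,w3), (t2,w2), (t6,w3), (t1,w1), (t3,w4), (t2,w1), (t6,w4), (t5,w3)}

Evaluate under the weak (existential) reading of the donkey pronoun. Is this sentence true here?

"it" takes "a worksheet" as antecedent — a donkey pronoun bound across the clause boundary.
Truth condition: for no (t,w) with designed(t,w) does graded(t,w) hold.
Restrictor pairs — does the scope hold? (t2,w1):holds  (t2,w2):holds  (t2,w5):fails  (t3,w4):holds  (t4,w1):fails  (t5,w3):holds  (t5,w5):fails  (t7,w2):fails
Scope holds for 4 pair(s), so the sentence is false.

False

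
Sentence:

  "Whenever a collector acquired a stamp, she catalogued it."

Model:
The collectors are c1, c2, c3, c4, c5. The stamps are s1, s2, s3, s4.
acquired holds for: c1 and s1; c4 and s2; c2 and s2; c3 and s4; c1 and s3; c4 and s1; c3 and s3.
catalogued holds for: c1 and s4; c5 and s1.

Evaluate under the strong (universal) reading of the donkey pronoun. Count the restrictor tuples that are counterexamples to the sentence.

7

"it" takes "a stamp" as antecedent — a donkey pronoun bound across the clause boundary.
Strong reading: for every (c,s) with acquired(c,s), catalogued(c,s).
Restrictor pairs: (c1,s1) ✗  (c1,s3) ✗  (c2,s2) ✗  (c3,s3) ✗  (c3,s4) ✗  (c4,s1) ✗  (c4,s2) ✗
Counterexamples (restrictor pairs failing the scope): 7.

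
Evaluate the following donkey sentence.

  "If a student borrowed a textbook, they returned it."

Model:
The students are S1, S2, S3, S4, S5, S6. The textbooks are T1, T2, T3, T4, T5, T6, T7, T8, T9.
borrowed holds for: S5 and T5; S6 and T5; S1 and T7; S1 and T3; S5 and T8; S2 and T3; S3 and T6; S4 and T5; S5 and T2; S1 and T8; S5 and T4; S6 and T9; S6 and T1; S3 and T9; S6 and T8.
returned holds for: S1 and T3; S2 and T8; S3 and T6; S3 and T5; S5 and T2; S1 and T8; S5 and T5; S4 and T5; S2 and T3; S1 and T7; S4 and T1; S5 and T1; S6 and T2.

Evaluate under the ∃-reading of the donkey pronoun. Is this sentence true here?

False

"it" takes "a textbook" as antecedent — a donkey pronoun bound across the clause boundary.
Weak reading: every student s with some borrowed-textbook has at least one borrowed-textbook t such that returned(s,t).
Per student: S1:✓  S2:✓  S3:✓  S4:✓  S5:✓  S6:✗
S6 has no witness among its borrowed-textbooks.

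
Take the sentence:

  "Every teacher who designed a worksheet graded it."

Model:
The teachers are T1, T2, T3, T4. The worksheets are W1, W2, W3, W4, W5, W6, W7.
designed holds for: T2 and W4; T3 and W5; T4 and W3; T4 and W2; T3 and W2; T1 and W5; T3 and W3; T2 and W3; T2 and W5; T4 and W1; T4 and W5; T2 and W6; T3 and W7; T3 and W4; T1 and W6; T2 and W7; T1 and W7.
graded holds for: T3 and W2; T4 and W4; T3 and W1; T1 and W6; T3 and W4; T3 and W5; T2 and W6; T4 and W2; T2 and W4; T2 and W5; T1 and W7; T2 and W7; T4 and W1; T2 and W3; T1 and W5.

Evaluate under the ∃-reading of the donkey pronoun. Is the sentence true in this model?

"it" takes "a worksheet" as antecedent — a donkey pronoun bound across the clause boundary.
Weak reading: every teacher t with some designed-worksheet has at least one designed-worksheet w such that graded(t,w).
Per teacher: T1:✓  T2:✓  T3:✓  T4:✓
Every teacher in the restrictor has a witness.

True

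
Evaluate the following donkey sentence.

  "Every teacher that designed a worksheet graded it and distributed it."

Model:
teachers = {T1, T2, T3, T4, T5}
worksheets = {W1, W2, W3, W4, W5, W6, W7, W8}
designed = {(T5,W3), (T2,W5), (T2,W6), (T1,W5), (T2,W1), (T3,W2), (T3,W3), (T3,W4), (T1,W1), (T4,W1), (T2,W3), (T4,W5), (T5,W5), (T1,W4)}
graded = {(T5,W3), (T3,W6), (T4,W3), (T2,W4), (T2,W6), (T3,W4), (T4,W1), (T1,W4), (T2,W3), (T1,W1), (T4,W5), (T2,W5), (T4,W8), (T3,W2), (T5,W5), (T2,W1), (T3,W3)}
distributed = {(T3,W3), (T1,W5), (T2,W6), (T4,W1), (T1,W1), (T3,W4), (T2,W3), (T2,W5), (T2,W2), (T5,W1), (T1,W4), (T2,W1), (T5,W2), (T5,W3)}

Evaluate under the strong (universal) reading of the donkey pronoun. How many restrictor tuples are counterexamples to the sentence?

"it" takes "a worksheet" as antecedent — a donkey pronoun bound across the clause boundary.
Strong reading: for every (t,w) with designed(t,w), graded(t,w) ∧ distributed(t,w).
Restrictor pairs: (T1,W1) ✓  (T1,W4) ✓  (T1,W5) ✗  (T2,W1) ✓  (T2,W3) ✓  (T2,W5) ✓  (T2,W6) ✓  (T3,W2) ✗  (T3,W3) ✓  (T3,W4) ✓  (T4,W1) ✓  (T4,W5) ✗  (T5,W3) ✓  (T5,W5) ✗
Counterexamples (restrictor pairs failing the scope): 4.

4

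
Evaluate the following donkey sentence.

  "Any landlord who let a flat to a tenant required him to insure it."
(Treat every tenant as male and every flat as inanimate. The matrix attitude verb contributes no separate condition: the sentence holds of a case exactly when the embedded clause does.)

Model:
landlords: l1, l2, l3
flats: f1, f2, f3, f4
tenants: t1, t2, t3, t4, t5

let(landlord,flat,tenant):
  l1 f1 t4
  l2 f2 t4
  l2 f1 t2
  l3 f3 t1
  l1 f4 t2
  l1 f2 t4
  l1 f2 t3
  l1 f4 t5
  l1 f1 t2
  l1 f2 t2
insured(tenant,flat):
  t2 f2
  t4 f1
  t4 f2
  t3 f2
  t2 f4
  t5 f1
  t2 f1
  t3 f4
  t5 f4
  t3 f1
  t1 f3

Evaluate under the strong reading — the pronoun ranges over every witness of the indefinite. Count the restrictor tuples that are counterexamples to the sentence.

"him" takes "a tenant" as antecedent and "it" takes "a flat"; both are donkey pronouns co-varying with the restrictor.
Strong reading: for every (l,f,t) with let(l,f,t), insured(t,f).
Restrictor triples: (l1,f1,t2)→insured(t2,f1) ✓  (l1,f1,t4)→insured(t4,f1) ✓  (l1,f2,t2)→insured(t2,f2) ✓  (l1,f2,t3)→insured(t3,f2) ✓  (l1,f2,t4)→insured(t4,f2) ✓  (l1,f4,t2)→insured(t2,f4) ✓  (l1,f4,t5)→insured(t5,f4) ✓  (l2,f1,t2)→insured(t2,f1) ✓  (l2,f2,t4)→insured(t4,f2) ✓  (l3,f3,t1)→insured(t1,f3) ✓
Counterexamples (restrictor triples failing the scope): 0.

0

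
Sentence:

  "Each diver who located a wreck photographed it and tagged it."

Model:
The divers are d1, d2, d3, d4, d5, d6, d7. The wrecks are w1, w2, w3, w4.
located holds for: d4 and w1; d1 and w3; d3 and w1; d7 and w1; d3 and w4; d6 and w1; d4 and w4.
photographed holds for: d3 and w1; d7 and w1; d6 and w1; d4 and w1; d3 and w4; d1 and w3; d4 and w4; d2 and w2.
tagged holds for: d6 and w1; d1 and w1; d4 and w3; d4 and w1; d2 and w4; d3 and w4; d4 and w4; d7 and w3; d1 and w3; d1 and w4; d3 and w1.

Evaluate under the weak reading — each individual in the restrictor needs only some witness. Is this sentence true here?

False

"it" takes "a wreck" as antecedent — a donkey pronoun bound across the clause boundary.
Weak reading: every diver d with some located-wreck has at least one located-wreck w such that photographed(d,w) ∧ tagged(d,w).
Per diver: d1:✓  d3:✓  d4:✓  d6:✓  d7:✗
d7 has no witness among its located-wrecks.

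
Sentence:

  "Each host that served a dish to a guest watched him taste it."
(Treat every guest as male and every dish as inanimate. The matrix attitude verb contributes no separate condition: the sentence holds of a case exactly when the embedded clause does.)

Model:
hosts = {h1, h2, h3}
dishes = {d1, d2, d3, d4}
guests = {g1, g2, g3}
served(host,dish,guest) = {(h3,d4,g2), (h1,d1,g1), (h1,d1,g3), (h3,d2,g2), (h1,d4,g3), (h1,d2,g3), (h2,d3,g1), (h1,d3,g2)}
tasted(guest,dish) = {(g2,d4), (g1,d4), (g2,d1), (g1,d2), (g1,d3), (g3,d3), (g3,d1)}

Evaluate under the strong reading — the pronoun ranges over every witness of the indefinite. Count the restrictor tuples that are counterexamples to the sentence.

5

"him" takes "a guest" as antecedent and "it" takes "a dish"; both are donkey pronouns co-varying with the restrictor.
Strong reading: for every (h,d,g) with served(h,d,g), tasted(g,d).
Restrictor triples: (h1,d1,g1)→tasted(g1,d1) ✗  (h1,d1,g3)→tasted(g3,d1) ✓  (h1,d2,g3)→tasted(g3,d2) ✗  (h1,d3,g2)→tasted(g2,d3) ✗  (h1,d4,g3)→tasted(g3,d4) ✗  (h2,d3,g1)→tasted(g1,d3) ✓  (h3,d2,g2)→tasted(g2,d2) ✗  (h3,d4,g2)→tasted(g2,d4) ✓
Counterexamples (restrictor triples failing the scope): 5.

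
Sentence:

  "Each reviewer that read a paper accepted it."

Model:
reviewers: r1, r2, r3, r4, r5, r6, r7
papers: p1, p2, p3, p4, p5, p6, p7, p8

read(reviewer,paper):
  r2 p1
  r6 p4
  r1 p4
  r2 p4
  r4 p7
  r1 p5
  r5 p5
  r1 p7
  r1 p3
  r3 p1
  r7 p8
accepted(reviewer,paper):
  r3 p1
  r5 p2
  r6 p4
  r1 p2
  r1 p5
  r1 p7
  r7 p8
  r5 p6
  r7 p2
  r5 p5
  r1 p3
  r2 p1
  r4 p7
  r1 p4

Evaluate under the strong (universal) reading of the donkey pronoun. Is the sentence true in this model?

False

"it" takes "a paper" as antecedent — a donkey pronoun bound across the clause boundary.
Strong reading: for every (r,p) with read(r,p), accepted(r,p).
Restrictor pairs: (r1,p3) ✓  (r1,p4) ✓  (r1,p5) ✓  (r1,p7) ✓  (r2,p1) ✓  (r2,p4) ✗  (r3,p1) ✓  (r4,p7) ✓  (r5,p5) ✓  (r6,p4) ✓  (r7,p8) ✓
Counterexample: (r2,p4) is in read but fails the scope.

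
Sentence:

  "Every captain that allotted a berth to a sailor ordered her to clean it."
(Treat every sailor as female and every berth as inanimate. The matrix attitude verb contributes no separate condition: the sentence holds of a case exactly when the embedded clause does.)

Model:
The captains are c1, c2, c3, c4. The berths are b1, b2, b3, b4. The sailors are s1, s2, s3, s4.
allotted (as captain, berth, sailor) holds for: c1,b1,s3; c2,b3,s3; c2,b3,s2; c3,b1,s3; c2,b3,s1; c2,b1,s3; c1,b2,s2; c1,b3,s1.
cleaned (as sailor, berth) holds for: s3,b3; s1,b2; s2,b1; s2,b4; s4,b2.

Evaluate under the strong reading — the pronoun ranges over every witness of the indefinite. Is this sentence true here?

"her" takes "a sailor" as antecedent and "it" takes "a berth"; both are donkey pronouns co-varying with the restrictor.
Strong reading: for every (c,b,s) with allotted(c,b,s), cleaned(s,b).
Restrictor triples: (c1,b1,s3)→cleaned(s3,b1) ✗  (c1,b2,s2)→cleaned(s2,b2) ✗  (c1,b3,s1)→cleaned(s1,b3) ✗  (c2,b1,s3)→cleaned(s3,b1) ✗  (c2,b3,s1)→cleaned(s1,b3) ✗  (c2,b3,s2)→cleaned(s2,b3) ✗  (c2,b3,s3)→cleaned(s3,b3) ✓  (c3,b1,s3)→cleaned(s3,b1) ✗
Counterexample: (c1,b1,s3) — cleaned(s3,b1) does not hold.

False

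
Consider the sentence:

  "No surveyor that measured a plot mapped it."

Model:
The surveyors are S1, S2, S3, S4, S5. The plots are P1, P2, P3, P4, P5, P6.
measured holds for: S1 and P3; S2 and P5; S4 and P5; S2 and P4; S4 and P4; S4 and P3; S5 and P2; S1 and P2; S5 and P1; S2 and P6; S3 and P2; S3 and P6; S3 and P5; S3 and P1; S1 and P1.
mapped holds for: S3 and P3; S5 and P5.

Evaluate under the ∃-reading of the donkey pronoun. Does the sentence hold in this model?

"it" takes "a plot" as antecedent — a donkey pronoun bound across the clause boundary.
Truth condition: for no (s,p) with measured(s,p) does mapped(s,p) hold.
Restrictor pairs — does the scope hold? (S1,P1):fails  (S1,P2):fails  (S1,P3):fails  (S2,P4):fails  (S2,P5):fails  (S2,P6):fails  (S3,P1):fails  (S3,P2):fails  (S3,P5):fails  (S3,P6):fails  (S4,P3):fails  (S4,P4):fails  (S4,P5):fails  (S5,P1):fails  (S5,P2):fails
Scope holds for no restrictor pair, so the sentence is true.

True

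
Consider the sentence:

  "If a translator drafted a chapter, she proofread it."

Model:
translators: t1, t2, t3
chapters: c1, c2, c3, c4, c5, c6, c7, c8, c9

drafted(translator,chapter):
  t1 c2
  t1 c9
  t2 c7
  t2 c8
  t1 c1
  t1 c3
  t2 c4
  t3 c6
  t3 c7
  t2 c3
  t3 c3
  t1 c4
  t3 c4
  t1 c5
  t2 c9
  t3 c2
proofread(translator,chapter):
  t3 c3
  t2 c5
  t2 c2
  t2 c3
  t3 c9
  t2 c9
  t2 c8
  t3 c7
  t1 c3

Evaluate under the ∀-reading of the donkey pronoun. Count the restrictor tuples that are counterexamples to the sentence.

"it" takes "a chapter" as antecedent — a donkey pronoun bound across the clause boundary.
Strong reading: for every (t,c) with drafted(t,c), proofread(t,c).
Restrictor pairs: (t1,c1) ✗  (t1,c2) ✗  (t1,c3) ✓  (t1,c4) ✗  (t1,c5) ✗  (t1,c9) ✗  (t2,c3) ✓  (t2,c4) ✗  (t2,c7) ✗  (t2,c8) ✓  (t2,c9) ✓  (t3,c2) ✗  (t3,c3) ✓  (t3,c4) ✗  (t3,c6) ✗  (t3,c7) ✓
Counterexamples (restrictor pairs failing the scope): 10.

10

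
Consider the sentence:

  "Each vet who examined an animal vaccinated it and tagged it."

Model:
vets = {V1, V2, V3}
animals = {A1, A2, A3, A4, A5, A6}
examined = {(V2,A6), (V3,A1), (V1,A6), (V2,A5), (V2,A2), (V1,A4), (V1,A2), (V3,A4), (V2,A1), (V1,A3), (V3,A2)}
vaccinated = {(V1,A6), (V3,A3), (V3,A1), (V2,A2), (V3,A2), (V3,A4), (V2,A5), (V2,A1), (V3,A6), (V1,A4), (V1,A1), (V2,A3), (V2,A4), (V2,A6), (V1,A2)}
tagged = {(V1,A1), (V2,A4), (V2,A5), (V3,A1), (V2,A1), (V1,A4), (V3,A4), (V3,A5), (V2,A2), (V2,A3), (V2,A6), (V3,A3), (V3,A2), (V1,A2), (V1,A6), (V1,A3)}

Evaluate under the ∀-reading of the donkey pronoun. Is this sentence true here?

False

"it" takes "an animal" as antecedent — a donkey pronoun bound across the clause boundary.
Strong reading: for every (v,a) with examined(v,a), vaccinated(v,a) ∧ tagged(v,a).
Restrictor pairs: (V1,A2) ✓  (V1,A3) ✗  (V1,A4) ✓  (V1,A6) ✓  (V2,A1) ✓  (V2,A2) ✓  (V2,A5) ✓  (V2,A6) ✓  (V3,A1) ✓  (V3,A2) ✓  (V3,A4) ✓
Counterexample: (V1,A3) is in examined but fails the scope.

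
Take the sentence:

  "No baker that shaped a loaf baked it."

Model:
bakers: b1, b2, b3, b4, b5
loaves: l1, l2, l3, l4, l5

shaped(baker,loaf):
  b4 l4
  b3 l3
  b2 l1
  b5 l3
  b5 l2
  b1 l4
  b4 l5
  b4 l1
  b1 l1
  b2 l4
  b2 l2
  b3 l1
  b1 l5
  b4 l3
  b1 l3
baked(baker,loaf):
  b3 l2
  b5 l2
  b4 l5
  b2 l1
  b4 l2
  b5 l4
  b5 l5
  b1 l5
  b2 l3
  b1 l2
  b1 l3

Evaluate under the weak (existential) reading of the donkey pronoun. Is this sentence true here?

"it" takes "a loaf" as antecedent — a donkey pronoun bound across the clause boundary.
Truth condition: for no (b,l) with shaped(b,l) does baked(b,l) hold.
Restrictor pairs — does the scope hold? (b1,l1):fails  (b1,l3):holds  (b1,l4):fails  (b1,l5):holds  (b2,l1):holds  (b2,l2):fails  (b2,l4):fails  (b3,l1):fails  (b3,l3):fails  (b4,l1):fails  (b4,l3):fails  (b4,l4):fails  (b4,l5):holds  (b5,l2):holds  (b5,l3):fails
Scope holds for 5 pair(s), so the sentence is false.

False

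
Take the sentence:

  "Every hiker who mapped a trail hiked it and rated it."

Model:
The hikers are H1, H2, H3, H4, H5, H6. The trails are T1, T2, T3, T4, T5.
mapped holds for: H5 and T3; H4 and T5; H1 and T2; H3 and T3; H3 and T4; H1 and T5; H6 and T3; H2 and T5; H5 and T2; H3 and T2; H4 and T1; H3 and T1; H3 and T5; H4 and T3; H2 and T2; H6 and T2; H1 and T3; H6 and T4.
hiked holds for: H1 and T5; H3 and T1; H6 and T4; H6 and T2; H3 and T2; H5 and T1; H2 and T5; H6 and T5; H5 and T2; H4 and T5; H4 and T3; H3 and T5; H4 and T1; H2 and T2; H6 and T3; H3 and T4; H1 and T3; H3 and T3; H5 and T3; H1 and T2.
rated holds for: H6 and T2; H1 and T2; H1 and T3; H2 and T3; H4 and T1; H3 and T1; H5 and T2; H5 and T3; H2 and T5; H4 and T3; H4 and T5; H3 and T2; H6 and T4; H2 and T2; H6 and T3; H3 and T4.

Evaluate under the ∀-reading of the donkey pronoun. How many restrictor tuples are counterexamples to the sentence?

3

"it" takes "a trail" as antecedent — a donkey pronoun bound across the clause boundary.
Strong reading: for every (h,t) with mapped(h,t), hiked(h,t) ∧ rated(h,t).
Restrictor pairs: (H1,T2) ✓  (H1,T3) ✓  (H1,T5) ✗  (H2,T2) ✓  (H2,T5) ✓  (H3,T1) ✓  (H3,T2) ✓  (H3,T3) ✗  (H3,T4) ✓  (H3,T5) ✗  (H4,T1) ✓  (H4,T3) ✓  (H4,T5) ✓  (H5,T2) ✓  (H5,T3) ✓  (H6,T2) ✓  (H6,T3) ✓  (H6,T4) ✓
Counterexamples (restrictor pairs failing the scope): 3.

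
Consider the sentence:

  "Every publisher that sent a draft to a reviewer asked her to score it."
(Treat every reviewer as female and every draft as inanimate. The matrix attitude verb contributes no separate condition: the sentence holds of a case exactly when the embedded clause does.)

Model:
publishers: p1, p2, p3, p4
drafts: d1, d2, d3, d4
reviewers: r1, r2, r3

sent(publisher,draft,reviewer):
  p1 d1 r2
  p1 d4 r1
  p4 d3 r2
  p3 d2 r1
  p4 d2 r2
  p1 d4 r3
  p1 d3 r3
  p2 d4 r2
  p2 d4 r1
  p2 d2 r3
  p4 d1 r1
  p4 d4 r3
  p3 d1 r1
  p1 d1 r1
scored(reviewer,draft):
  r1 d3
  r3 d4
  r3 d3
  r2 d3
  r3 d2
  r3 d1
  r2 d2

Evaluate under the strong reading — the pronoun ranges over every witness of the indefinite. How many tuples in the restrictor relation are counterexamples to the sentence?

"her" takes "a reviewer" as antecedent and "it" takes "a draft"; both are donkey pronouns co-varying with the restrictor.
Strong reading: for every (p,d,r) with sent(p,d,r), scored(r,d).
Restrictor triples: (p1,d1,r1)→scored(r1,d1) ✗  (p1,d1,r2)→scored(r2,d1) ✗  (p1,d3,r3)→scored(r3,d3) ✓  (p1,d4,r1)→scored(r1,d4) ✗  (p1,d4,r3)→scored(r3,d4) ✓  (p2,d2,r3)→scored(r3,d2) ✓  (p2,d4,r1)→scored(r1,d4) ✗  (p2,d4,r2)→scored(r2,d4) ✗  (p3,d1,r1)→scored(r1,d1) ✗  (p3,d2,r1)→scored(r1,d2) ✗  (p4,d1,r1)→scored(r1,d1) ✗  (p4,d2,r2)→scored(r2,d2) ✓  (p4,d3,r2)→scored(r2,d3) ✓  (p4,d4,r3)→scored(r3,d4) ✓
Counterexamples (restrictor triples failing the scope): 8.

8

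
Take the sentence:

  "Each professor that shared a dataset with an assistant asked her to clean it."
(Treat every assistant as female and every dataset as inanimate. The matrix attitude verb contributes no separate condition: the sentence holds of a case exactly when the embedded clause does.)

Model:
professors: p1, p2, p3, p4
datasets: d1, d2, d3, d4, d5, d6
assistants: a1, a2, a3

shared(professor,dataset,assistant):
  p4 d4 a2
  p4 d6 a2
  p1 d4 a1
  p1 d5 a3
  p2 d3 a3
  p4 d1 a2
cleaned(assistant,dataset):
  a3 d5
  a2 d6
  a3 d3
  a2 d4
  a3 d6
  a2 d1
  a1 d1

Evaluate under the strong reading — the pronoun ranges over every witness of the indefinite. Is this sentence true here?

"her" takes "an assistant" as antecedent and "it" takes "a dataset"; both are donkey pronouns co-varying with the restrictor.
Strong reading: for every (p,d,a) with shared(p,d,a), cleaned(a,d).
Restrictor triples: (p1,d4,a1)→cleaned(a1,d4) ✗  (p1,d5,a3)→cleaned(a3,d5) ✓  (p2,d3,a3)→cleaned(a3,d3) ✓  (p4,d1,a2)→cleaned(a2,d1) ✓  (p4,d4,a2)→cleaned(a2,d4) ✓  (p4,d6,a2)→cleaned(a2,d6) ✓
Counterexample: (p1,d4,a1) — cleaned(a1,d4) does not hold.

False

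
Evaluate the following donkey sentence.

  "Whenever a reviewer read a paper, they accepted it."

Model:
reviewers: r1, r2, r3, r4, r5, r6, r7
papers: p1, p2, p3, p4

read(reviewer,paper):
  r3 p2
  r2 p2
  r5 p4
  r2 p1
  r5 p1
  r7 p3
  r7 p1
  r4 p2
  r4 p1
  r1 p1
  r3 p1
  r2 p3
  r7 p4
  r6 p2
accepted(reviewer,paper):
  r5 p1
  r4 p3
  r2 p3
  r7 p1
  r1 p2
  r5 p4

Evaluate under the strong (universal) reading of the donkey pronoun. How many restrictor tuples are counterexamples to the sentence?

10

"it" takes "a paper" as antecedent — a donkey pronoun bound across the clause boundary.
Strong reading: for every (r,p) with read(r,p), accepted(r,p).
Restrictor pairs: (r1,p1) ✗  (r2,p1) ✗  (r2,p2) ✗  (r2,p3) ✓  (r3,p1) ✗  (r3,p2) ✗  (r4,p1) ✗  (r4,p2) ✗  (r5,p1) ✓  (r5,p4) ✓  (r6,p2) ✗  (r7,p1) ✓  (r7,p3) ✗  (r7,p4) ✗
Counterexamples (restrictor pairs failing the scope): 10.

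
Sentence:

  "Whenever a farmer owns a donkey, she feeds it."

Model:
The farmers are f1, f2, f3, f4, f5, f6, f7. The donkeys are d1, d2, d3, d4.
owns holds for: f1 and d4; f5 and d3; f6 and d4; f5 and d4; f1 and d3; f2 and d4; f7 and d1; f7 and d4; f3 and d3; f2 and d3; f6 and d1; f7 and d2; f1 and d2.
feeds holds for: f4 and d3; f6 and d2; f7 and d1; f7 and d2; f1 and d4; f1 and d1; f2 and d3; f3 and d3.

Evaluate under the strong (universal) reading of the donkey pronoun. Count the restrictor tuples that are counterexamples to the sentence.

8

"it" takes "a donkey" as antecedent — a donkey pronoun bound across the clause boundary.
Strong reading: for every (f,d) with owns(f,d), feeds(f,d).
Restrictor pairs: (f1,d2) ✗  (f1,d3) ✗  (f1,d4) ✓  (f2,d3) ✓  (f2,d4) ✗  (f3,d3) ✓  (f5,d3) ✗  (f5,d4) ✗  (f6,d1) ✗  (f6,d4) ✗  (f7,d1) ✓  (f7,d2) ✓  (f7,d4) ✗
Counterexamples (restrictor pairs failing the scope): 8.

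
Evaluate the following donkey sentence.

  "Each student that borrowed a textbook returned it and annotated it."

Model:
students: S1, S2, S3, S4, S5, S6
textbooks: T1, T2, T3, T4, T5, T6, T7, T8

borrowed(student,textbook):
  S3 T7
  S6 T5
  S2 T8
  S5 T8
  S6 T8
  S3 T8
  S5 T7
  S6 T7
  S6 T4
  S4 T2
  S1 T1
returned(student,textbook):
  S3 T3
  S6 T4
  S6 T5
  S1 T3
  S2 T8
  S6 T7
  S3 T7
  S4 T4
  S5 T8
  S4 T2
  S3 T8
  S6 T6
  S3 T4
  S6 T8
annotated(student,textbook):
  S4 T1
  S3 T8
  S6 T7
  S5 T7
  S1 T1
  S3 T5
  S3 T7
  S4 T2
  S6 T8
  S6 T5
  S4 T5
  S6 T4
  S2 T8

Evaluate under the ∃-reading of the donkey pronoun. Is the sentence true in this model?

"it" takes "a textbook" as antecedent — a donkey pronoun bound across the clause boundary.
Weak reading: every student s with some borrowed-textbook has at least one borrowed-textbook t such that returned(s,t) ∧ annotated(s,t).
Per student: S1:✗  S2:✓  S3:✓  S4:✓  S5:✗  S6:✓
S1 has no witness among its borrowed-textbooks.

False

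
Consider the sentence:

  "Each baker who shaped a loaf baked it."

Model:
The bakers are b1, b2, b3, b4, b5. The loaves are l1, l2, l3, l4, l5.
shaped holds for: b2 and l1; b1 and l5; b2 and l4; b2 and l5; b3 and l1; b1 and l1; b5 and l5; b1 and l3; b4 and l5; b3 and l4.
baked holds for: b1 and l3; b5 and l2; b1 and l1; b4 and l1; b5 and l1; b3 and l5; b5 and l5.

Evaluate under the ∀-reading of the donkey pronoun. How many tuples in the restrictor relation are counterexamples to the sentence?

"it" takes "a loaf" as antecedent — a donkey pronoun bound across the clause boundary.
Strong reading: for every (b,l) with shaped(b,l), baked(b,l).
Restrictor pairs: (b1,l1) ✓  (b1,l3) ✓  (b1,l5) ✗  (b2,l1) ✗  (b2,l4) ✗  (b2,l5) ✗  (b3,l1) ✗  (b3,l4) ✗  (b4,l5) ✗  (b5,l5) ✓
Counterexamples (restrictor pairs failing the scope): 7.

7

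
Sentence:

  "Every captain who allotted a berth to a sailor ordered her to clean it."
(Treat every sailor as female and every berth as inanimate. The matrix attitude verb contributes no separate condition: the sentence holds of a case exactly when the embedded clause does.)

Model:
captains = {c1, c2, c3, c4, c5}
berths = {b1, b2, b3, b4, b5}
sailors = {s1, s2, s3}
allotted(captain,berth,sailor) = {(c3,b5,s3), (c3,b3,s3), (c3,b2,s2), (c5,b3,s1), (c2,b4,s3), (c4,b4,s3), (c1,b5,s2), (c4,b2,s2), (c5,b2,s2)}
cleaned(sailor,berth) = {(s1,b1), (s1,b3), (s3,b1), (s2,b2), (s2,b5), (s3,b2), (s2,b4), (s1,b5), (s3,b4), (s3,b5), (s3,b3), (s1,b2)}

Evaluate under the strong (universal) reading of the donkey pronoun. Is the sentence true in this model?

True

"her" takes "a sailor" as antecedent and "it" takes "a berth"; both are donkey pronouns co-varying with the restrictor.
Strong reading: for every (c,b,s) with allotted(c,b,s), cleaned(s,b).
Restrictor triples: (c1,b5,s2)→cleaned(s2,b5) ✓  (c2,b4,s3)→cleaned(s3,b4) ✓  (c3,b2,s2)→cleaned(s2,b2) ✓  (c3,b3,s3)→cleaned(s3,b3) ✓  (c3,b5,s3)→cleaned(s3,b5) ✓  (c4,b2,s2)→cleaned(s2,b2) ✓  (c4,b4,s3)→cleaned(s3,b4) ✓  (c5,b2,s2)→cleaned(s2,b2) ✓  (c5,b3,s1)→cleaned(s1,b3) ✓
Every restrictor triple satisfies the scope.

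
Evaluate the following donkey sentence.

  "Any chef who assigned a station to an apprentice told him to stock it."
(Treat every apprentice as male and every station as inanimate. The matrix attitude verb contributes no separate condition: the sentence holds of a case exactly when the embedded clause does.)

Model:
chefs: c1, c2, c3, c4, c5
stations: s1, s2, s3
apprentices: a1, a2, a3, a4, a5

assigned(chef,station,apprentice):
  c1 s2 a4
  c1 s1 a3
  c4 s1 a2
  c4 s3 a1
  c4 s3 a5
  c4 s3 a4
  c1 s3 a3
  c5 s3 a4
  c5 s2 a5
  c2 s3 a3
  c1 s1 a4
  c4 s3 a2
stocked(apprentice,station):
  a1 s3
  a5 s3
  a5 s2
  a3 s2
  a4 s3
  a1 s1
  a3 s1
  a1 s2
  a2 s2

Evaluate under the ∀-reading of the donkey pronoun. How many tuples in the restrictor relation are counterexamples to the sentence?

"him" takes "an apprentice" as antecedent and "it" takes "a station"; both are donkey pronouns co-varying with the restrictor.
Strong reading: for every (c,s,a) with assigned(c,s,a), stocked(a,s).
Restrictor triples: (c1,s1,a3)→stocked(a3,s1) ✓  (c1,s1,a4)→stocked(a4,s1) ✗  (c1,s2,a4)→stocked(a4,s2) ✗  (c1,s3,a3)→stocked(a3,s3) ✗  (c2,s3,a3)→stocked(a3,s3) ✗  (c4,s1,a2)→stocked(a2,s1) ✗  (c4,s3,a1)→stocked(a1,s3) ✓  (c4,s3,a2)→stocked(a2,s3) ✗  (c4,s3,a4)→stocked(a4,s3) ✓  (c4,s3,a5)→stocked(a5,s3) ✓  (c5,s2,a5)→stocked(a5,s2) ✓  (c5,s3,a4)→stocked(a4,s3) ✓
Counterexamples (restrictor triples failing the scope): 6.

6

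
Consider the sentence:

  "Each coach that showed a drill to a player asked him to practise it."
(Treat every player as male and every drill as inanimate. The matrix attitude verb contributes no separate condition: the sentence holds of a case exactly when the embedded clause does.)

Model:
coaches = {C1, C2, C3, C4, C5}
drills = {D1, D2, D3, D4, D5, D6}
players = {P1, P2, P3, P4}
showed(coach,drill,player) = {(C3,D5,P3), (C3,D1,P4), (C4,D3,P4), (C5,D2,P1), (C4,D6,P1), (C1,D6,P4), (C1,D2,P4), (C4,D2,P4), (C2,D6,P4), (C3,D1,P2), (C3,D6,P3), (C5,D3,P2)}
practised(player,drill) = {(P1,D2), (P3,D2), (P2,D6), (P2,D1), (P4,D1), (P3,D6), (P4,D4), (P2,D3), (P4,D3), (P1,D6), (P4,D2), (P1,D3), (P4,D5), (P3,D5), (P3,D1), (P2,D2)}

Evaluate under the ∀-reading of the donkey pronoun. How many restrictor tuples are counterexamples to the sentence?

2

"him" takes "a player" as antecedent and "it" takes "a drill"; both are donkey pronouns co-varying with the restrictor.
Strong reading: for every (c,d,p) with showed(c,d,p), practised(p,d).
Restrictor triples: (C1,D2,P4)→practised(P4,D2) ✓  (C1,D6,P4)→practised(P4,D6) ✗  (C2,D6,P4)→practised(P4,D6) ✗  (C3,D1,P2)→practised(P2,D1) ✓  (C3,D1,P4)→practised(P4,D1) ✓  (C3,D5,P3)→practised(P3,D5) ✓  (C3,D6,P3)→practised(P3,D6) ✓  (C4,D2,P4)→practised(P4,D2) ✓  (C4,D3,P4)→practised(P4,D3) ✓  (C4,D6,P1)→practised(P1,D6) ✓  (C5,D2,P1)→practised(P1,D2) ✓  (C5,D3,P2)→practised(P2,D3) ✓
Counterexamples (restrictor triples failing the scope): 2.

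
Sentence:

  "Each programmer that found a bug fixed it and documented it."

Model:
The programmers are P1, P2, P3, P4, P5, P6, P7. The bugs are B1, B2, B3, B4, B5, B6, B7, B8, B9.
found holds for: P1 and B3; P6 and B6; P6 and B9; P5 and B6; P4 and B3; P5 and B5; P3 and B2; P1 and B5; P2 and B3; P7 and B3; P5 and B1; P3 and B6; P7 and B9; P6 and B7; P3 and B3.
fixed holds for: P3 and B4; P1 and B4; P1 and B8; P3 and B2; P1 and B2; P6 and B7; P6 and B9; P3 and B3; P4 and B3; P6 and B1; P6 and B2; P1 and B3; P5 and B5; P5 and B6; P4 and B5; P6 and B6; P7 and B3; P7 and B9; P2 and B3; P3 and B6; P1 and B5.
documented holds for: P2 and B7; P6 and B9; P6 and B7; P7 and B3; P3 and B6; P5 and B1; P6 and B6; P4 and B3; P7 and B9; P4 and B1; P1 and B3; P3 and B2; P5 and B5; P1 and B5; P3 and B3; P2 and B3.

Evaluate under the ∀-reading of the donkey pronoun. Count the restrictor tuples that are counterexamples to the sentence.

2

"it" takes "a bug" as antecedent — a donkey pronoun bound across the clause boundary.
Strong reading: for every (p,b) with found(p,b), fixed(p,b) ∧ documented(p,b).
Restrictor pairs: (P1,B3) ✓  (P1,B5) ✓  (P2,B3) ✓  (P3,B2) ✓  (P3,B3) ✓  (P3,B6) ✓  (P4,B3) ✓  (P5,B1) ✗  (P5,B5) ✓  (P5,B6) ✗  (P6,B6) ✓  (P6,B7) ✓  (P6,B9) ✓  (P7,B3) ✓  (P7,B9) ✓
Counterexamples (restrictor pairs failing the scope): 2.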